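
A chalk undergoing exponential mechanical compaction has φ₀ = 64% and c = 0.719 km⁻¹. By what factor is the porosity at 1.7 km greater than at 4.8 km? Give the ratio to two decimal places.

9.29

φ(Z₁)/φ(Z₂) = e^(−c·Z₁)/e^(−c·Z₂) = e^{c(Z₂−Z₁)}
= exp(0.719 × 3.1) = exp(2.229) = 9.2896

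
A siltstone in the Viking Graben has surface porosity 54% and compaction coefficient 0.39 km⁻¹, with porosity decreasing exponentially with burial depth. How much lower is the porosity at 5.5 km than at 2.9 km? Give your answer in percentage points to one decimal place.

11.1 percentage points

phi(2.9) = 0.54·e^(−0.39×2.9) = 0.1743
phi(5.5) = 0.54·e^(−0.39×5.5) = 0.0632
Δphi = 0.1743 − 0.0632 = 0.1110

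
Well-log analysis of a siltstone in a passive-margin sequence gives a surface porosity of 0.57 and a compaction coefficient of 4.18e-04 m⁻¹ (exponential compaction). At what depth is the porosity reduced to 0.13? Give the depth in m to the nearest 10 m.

3540 m

Working in km (1 km = 1000 m; β in km⁻¹ = β in m⁻¹ × 1000):
Invert Athy's law: d = ln(φ₀/φ) / β
d = ln(0.57/0.13) / 0.418 = ln(4.385) / 0.418 = 1.4781 / 0.418 = 3.536 km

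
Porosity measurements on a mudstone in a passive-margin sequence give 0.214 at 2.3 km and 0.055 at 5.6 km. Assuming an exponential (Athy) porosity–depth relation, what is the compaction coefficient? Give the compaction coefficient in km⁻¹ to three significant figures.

0.412 km⁻¹

Athy: φ(Z) = φ₀ e^(−βZ) ⇒ φ₁/φ₂ = e^{β(Z₂−Z₁)} ⇒ β = ln(φ₁/φ₂)/(Z₂−Z₁)
β = ln(0.214/0.055) / (5.6 − 2.3) = ln(3.891) / 3.3 = 1.3586 / 3.3 = 0.4117 km⁻¹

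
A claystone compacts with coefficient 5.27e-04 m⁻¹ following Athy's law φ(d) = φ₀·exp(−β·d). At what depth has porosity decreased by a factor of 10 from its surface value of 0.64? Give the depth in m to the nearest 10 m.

Working in km (1 km = 1000 m; β in km⁻¹ = β in m⁻¹ × 1000):
φ/φ₀ = 1/10 ⇒ exp(−β·d) = 1/10 ⇒ d = ln(10) / β
d = 2.3026 / 0.527 = 4.369 km

4370 m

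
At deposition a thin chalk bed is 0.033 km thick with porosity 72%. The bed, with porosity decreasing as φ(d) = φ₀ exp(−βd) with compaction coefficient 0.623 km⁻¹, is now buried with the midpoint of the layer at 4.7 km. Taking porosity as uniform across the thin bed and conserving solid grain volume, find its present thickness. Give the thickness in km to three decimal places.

0.010 km

Porosity at 4.7 km: φ = 0.72·exp(−0.623×4.7) = 0.0385
Solid-volume conservation: h(1−φ) = h₀(1−φ₀) ⇒ h = h₀·(1−φ₀)/(1−φ)
h = 0.033 × (1 − 0.72)/(1 − 0.0385) = 0.033 × 0.2912 = 0.0096 km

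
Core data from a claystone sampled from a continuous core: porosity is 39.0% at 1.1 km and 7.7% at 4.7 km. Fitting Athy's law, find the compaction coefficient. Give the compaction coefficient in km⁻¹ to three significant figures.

Athy: phi(d) = phi₀ e^(−kd) ⇒ phi₁/phi₂ = e^{k(d₂−d₁)} ⇒ k = ln(phi₁/phi₂)/(d₂−d₁)
k = ln(0.39/0.077) / (4.7 − 1.1) = ln(5.065) / 3.6 = 1.6223 / 3.6 = 0.4507 km⁻¹

0.451 km⁻¹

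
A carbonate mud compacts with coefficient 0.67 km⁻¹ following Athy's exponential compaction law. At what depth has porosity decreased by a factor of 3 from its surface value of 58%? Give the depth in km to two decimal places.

n/n₀ = 1/3 ⇒ exp(−β·Z) = 1/3 ⇒ Z = ln(3) / β
Z = 1.0986 / 0.67 = 1.640 km

1.64 km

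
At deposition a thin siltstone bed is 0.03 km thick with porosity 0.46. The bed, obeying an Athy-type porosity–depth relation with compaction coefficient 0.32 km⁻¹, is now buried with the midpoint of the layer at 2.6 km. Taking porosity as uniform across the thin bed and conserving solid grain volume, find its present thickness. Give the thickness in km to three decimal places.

Porosity at 2.6 km: phi = 0.46·exp(−0.32×2.6) = 0.2002
Solid-volume conservation: h(1−phi) = h₀(1−phi₀) ⇒ h = h₀·(1−phi₀)/(1−phi)
h = 0.03 × (1 − 0.46)/(1 − 0.2002) = 0.03 × 0.6752 = 0.0203 km

0.020 km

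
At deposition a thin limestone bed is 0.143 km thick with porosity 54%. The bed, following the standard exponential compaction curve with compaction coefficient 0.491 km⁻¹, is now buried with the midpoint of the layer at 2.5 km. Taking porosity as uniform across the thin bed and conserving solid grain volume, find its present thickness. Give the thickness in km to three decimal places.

Porosity at 2.5 km: φ = 0.54·exp(−0.491×2.5) = 0.1582
Solid-volume conservation: h(1−φ) = h₀(1−φ₀) ⇒ h = h₀·(1−φ₀)/(1−φ)
h = 0.143 × (1 − 0.54)/(1 − 0.1582) = 0.143 × 0.5465 = 0.0781 km

0.078 km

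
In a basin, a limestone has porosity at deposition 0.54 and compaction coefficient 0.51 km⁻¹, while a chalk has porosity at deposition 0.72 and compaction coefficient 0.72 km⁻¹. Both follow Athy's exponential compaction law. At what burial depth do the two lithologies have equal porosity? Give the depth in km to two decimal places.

1.37 km

Set n₀ₐ e^(−cₐz) = n₀ᵦ e^(−cᵦz) ⇒ ln(n₀ₐ/n₀ᵦ) = (cₐ − cᵦ)·z
z = ln(0.54/0.72) / (0.51 − 0.72) = -0.2877 / -0.21 = 1.370 km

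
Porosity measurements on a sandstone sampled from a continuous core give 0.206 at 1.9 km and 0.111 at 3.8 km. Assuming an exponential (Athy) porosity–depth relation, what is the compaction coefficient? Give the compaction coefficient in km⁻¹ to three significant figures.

Athy: φ(d) = φ₀ e^(−cd) ⇒ φ₁/φ₂ = e^{c(d₂−d₁)} ⇒ c = ln(φ₁/φ₂)/(d₂−d₁)
c = ln(0.206/0.111) / (3.8 − 1.9) = ln(1.856) / 1.9 = 0.6183 / 1.9 = 0.3254 km⁻¹

0.325 km⁻¹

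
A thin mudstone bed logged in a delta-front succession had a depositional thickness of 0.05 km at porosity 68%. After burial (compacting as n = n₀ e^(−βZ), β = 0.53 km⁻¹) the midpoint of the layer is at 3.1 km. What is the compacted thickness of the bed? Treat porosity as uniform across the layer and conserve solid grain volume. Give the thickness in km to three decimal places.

Porosity at 3.1 km: n = 0.68·exp(−0.53×3.1) = 0.1315
Solid-volume conservation: h(1−n) = h₀(1−n₀) ⇒ h = h₀·(1−n₀)/(1−n)
h = 0.05 × (1 − 0.68)/(1 − 0.1315) = 0.05 × 0.3685 = 0.0184 km

0.018 km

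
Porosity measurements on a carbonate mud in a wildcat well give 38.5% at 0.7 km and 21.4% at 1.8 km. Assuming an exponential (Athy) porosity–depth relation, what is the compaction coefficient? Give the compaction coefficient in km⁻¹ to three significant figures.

Athy: phi(Z) = phi₀ e^(−kZ) ⇒ phi₁/phi₂ = e^{k(Z₂−Z₁)} ⇒ k = ln(phi₁/phi₂)/(Z₂−Z₁)
k = ln(0.385/0.214) / (1.8 − 0.7) = ln(1.799) / 1.1 = 0.5873 / 1.1 = 0.5339 km⁻¹

0.534 km⁻¹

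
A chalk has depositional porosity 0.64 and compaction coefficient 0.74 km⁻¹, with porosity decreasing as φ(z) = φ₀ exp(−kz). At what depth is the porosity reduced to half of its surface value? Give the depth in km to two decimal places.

φ/φ₀ = 1/2 ⇒ exp(−k·z) = 1/2 ⇒ z = ln(2) / k
z = 0.6931 / 0.74 = 0.937 km

0.94 km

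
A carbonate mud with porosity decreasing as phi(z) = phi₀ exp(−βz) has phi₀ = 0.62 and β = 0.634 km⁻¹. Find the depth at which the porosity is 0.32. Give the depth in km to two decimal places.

Invert Athy's law: z = ln(phi₀/phi) / β
z = ln(0.62/0.32) / 0.634 = ln(1.938) / 0.634 = 0.6614 / 0.634 = 1.043 km

1.04 km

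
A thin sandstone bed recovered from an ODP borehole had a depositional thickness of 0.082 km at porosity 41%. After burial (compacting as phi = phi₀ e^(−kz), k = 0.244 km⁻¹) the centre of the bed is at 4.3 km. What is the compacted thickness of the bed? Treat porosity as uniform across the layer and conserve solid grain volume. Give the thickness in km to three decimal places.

Porosity at 4.3 km: phi = 0.41·exp(−0.244×4.3) = 0.1436
Solid-volume conservation: h(1−phi) = h₀(1−phi₀) ⇒ h = h₀·(1−phi₀)/(1−phi)
h = 0.082 × (1 − 0.41)/(1 − 0.1436) = 0.082 × 0.6889 = 0.0565 km

0.056 km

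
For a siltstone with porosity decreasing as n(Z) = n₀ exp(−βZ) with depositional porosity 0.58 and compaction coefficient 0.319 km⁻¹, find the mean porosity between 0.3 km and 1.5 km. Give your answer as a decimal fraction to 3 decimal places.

0.438

⟨n⟩ = (1/(Z₂−Z₁)) ∫ n₀ e^(−βZ) dZ = n₀·(e^(−β·Z₁) − e^(−β·Z₂)) / (β·(Z₂−Z₁))
e^(−0.319×0.3) = 0.9087; e^(−0.319×1.5) = 0.6197
⟨n⟩ = 0.58 × (0.9087 − 0.6197) / (0.319 × 1.2) = 0.58 × 0.7550 = 0.4379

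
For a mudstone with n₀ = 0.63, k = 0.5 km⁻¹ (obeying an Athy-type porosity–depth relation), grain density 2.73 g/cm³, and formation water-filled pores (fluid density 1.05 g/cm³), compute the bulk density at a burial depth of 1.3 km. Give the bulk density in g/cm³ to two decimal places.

Porosity at depth: n = 0.63·exp(−0.5×1.3) = 0.63×0.5220 = 0.3289
Bulk density: ρ_b = (1−n)ρ_g + n·ρ_f = 0.6711×2.73 + 0.3289×1.05
       = 1.832 + 0.345 = 2.177 g/cm³

2.18 g/cm³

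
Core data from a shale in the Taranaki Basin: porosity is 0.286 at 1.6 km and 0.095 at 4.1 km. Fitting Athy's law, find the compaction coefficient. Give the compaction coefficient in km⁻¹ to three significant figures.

0.441 km⁻¹

Athy: n(Z) = n₀ e^(−cZ) ⇒ n₁/n₂ = e^{c(Z₂−Z₁)} ⇒ c = ln(n₁/n₂)/(Z₂−Z₁)
c = ln(0.286/0.095) / (4.1 − 1.6) = ln(3.011) / 2.5 = 1.1021 / 2.5 = 0.4408 km⁻¹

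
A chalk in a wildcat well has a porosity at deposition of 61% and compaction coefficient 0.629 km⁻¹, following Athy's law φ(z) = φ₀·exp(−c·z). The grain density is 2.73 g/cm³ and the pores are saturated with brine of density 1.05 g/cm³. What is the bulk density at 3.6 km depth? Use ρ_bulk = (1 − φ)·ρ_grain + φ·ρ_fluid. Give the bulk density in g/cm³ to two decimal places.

Porosity at depth: φ = 0.61·exp(−0.629×3.6) = 0.61×0.1039 = 0.0634
Bulk density: ρ_b = (1−φ)ρ_g + φ·ρ_f = 0.9366×2.73 + 0.0634×1.05
       = 2.557 + 0.067 = 2.624 g/cm³

2.62 g/cm³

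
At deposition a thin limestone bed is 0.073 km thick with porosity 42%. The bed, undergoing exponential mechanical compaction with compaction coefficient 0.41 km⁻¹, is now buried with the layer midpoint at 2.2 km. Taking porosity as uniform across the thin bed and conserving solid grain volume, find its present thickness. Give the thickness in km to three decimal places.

Porosity at 2.2 km: φ = 0.42·exp(−0.41×2.2) = 0.1704
Solid-volume conservation: h(1−φ) = h₀(1−φ₀) ⇒ h = h₀·(1−φ₀)/(1−φ)
h = 0.073 × (1 − 0.42)/(1 − 0.1704) = 0.073 × 0.6991 = 0.0510 km

0.051 km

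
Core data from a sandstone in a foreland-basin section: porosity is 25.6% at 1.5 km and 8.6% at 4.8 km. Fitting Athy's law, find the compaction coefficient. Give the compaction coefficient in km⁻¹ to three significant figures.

0.331 km⁻¹

Athy: phi(z) = phi₀ e^(−kz) ⇒ phi₁/phi₂ = e^{k(z₂−z₁)} ⇒ k = ln(phi₁/phi₂)/(z₂−z₁)
k = ln(0.256/0.086) / (4.8 − 1.5) = ln(2.977) / 3.3 = 1.0908 / 3.3 = 0.3306 km⁻¹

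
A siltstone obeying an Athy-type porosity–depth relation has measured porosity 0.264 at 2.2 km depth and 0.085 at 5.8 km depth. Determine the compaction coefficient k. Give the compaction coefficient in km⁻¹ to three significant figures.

0.315 km⁻¹

Athy: φ(z) = φ₀ e^(−kz) ⇒ φ₁/φ₂ = e^{k(z₂−z₁)} ⇒ k = ln(φ₁/φ₂)/(z₂−z₁)
k = ln(0.264/0.085) / (5.8 − 2.2) = ln(3.106) / 3.6 = 1.1333 / 3.6 = 0.3148 km⁻¹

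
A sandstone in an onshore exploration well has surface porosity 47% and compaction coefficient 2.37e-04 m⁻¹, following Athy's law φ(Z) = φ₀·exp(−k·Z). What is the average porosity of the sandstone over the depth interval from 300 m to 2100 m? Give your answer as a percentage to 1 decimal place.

Working in km (1 km = 1000 m; k in km⁻¹ = k in m⁻¹ × 1000):
⟨φ⟩ = (1/(Z₂−Z₁)) ∫ φ₀ e^(−kZ) dZ = φ₀·(e^(−k·Z₁) − e^(−k·Z₂)) / (k·(Z₂−Z₁))
e^(−0.237×0.3) = 0.9314; e^(−0.237×2.1) = 0.6079
⟨φ⟩ = 0.47 × (0.9314 − 0.6079) / (0.237 × 1.8) = 0.47 × 0.7582 = 0.3563

35.6%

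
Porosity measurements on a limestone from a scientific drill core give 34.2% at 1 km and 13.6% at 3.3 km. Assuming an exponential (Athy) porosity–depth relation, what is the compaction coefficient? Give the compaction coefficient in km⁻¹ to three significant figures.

0.401 km⁻¹

Athy: phi(d) = phi₀ e^(−βd) ⇒ phi₁/phi₂ = e^{β(d₂−d₁)} ⇒ β = ln(phi₁/phi₂)/(d₂−d₁)
β = ln(0.342/0.136) / (3.3 − 1) = ln(2.515) / 2.3 = 0.9222 / 2.3 = 0.4009 km⁻¹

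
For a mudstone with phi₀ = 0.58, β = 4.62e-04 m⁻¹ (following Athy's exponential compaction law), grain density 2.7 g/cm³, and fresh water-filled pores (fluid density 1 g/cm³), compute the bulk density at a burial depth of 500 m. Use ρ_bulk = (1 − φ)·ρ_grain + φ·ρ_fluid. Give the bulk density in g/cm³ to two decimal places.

1.92 g/cm³

Working in km (1 km = 1000 m; β in km⁻¹ = β in m⁻¹ × 1000):
Porosity at depth: phi = 0.58·exp(−0.462×0.5) = 0.58×0.7937 = 0.4604
Bulk density: ρ_b = (1−phi)ρ_g + phi·ρ_f = 0.5396×2.7 + 0.4604×1
       = 1.457 + 0.460 = 1.917 g/cm³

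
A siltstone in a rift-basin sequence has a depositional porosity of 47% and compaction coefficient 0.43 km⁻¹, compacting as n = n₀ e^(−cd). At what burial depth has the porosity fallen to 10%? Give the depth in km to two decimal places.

Invert Athy's law: d = ln(n₀/n) / c
d = ln(0.47/0.1) / 0.43 = ln(4.7) / 0.43 = 1.5476 / 0.43 = 3.599 km

3.60 km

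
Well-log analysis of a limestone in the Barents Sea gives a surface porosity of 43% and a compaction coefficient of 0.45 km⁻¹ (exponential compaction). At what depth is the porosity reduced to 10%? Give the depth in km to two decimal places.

3.24 km

Invert Athy's law: Z = ln(n₀/n) / β
Z = ln(0.43/0.1) / 0.45 = ln(4.3) / 0.45 = 1.4586 / 0.45 = 3.241 km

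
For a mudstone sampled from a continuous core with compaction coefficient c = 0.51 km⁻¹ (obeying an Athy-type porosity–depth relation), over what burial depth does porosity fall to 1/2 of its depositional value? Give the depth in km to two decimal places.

1.36 km

φ/φ₀ = 1/2 ⇒ exp(−c·Z) = 1/2 ⇒ Z = ln(2) / c
Z = 0.6931 / 0.51 = 1.359 km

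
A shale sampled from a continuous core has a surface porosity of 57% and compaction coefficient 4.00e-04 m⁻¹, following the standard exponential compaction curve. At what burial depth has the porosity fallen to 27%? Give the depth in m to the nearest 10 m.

1870 m

Working in km (1 km = 1000 m; k in km⁻¹ = k in m⁻¹ × 1000):
Invert Athy's law: z = ln(n₀/n) / k
z = ln(0.57/0.27) / 0.4 = ln(2.111) / 0.4 = 0.7472 / 0.4 = 1.868 km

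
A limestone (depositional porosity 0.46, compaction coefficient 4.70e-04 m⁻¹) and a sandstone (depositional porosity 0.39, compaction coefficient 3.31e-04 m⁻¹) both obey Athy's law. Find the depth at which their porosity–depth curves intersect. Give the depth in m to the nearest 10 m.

1190 m

Working in km (1 km = 1000 m; c in km⁻¹ = c in m⁻¹ × 1000):
Set phi₀ₐ e^(−cₐd) = phi₀ᵦ e^(−cᵦd) ⇒ ln(phi₀ₐ/phi₀ᵦ) = (cₐ − cᵦ)·d
d = ln(0.46/0.39) / (0.47 − 0.331) = 0.1651 / 0.139 = 1.188 km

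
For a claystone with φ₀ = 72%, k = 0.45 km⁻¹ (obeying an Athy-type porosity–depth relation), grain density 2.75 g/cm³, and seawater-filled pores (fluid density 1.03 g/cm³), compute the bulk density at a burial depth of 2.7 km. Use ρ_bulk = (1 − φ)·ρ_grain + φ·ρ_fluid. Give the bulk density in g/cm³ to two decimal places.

Porosity at depth: φ = 0.72·exp(−0.45×2.7) = 0.72×0.2967 = 0.2136
Bulk density: ρ_b = (1−φ)ρ_g + φ·ρ_f = 0.7864×2.75 + 0.2136×1.03
       = 2.163 + 0.220 = 2.383 g/cm³

2.38 g/cm³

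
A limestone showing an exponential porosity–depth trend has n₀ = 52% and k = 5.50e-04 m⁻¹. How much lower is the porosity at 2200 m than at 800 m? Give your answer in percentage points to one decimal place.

18.0 percentage points

Working in km (1 km = 1000 m; k in km⁻¹ = k in m⁻¹ × 1000):
n(0.8) = 0.52·e^(−0.55×0.8) = 0.3349
n(2.2) = 0.52·e^(−0.55×2.2) = 0.1551
Δn = 0.3349 − 0.1551 = 0.1798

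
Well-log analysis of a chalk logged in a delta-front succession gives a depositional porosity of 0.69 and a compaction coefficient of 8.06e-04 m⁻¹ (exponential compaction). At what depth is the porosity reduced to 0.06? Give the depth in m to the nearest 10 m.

Working in km (1 km = 1000 m; k in km⁻¹ = k in m⁻¹ × 1000):
Invert Athy's law: d = ln(φ₀/φ) / k
d = ln(0.69/0.06) / 0.806 = ln(11.5) / 0.806 = 2.4423 / 0.806 = 3.030 km

3030 m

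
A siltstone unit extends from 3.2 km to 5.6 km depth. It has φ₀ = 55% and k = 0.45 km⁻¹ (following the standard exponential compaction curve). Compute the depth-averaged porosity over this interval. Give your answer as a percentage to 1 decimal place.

⟨φ⟩ = (1/(z₂−z₁)) ∫ φ₀ e^(−kz) dz = φ₀·(e^(−k·z₁) − e^(−k·z₂)) / (k·(z₂−z₁))
e^(−0.45×3.2) = 0.2369; e^(−0.45×5.6) = 0.0805
⟨φ⟩ = 0.55 × (0.2369 − 0.0805) / (0.45 × 2.4) = 0.55 × 0.1449 = 0.0797

8.0%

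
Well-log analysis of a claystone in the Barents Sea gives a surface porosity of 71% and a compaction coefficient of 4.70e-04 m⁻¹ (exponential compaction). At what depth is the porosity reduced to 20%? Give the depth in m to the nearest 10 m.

2700 m

Working in km (1 km = 1000 m; k in km⁻¹ = k in m⁻¹ × 1000):
Invert Athy's law: z = ln(phi₀/phi) / k
z = ln(0.71/0.2) / 0.47 = ln(3.55) / 0.47 = 1.2669 / 0.47 = 2.696 km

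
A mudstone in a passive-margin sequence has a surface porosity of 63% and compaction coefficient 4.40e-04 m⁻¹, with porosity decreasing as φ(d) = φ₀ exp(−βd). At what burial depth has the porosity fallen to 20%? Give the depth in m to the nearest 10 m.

2610 m

Working in km (1 km = 1000 m; β in km⁻¹ = β in m⁻¹ × 1000):
Invert Athy's law: d = ln(φ₀/φ) / β
d = ln(0.63/0.2) / 0.44 = ln(3.15) / 0.44 = 1.1474 / 0.44 = 2.608 km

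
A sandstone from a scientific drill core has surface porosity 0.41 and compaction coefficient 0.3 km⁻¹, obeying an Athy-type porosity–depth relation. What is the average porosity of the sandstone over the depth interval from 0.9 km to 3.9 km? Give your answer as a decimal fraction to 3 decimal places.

⟨n⟩ = (1/(d₂−d₁)) ∫ n₀ e^(−βd) dd = n₀·(e^(−β·d₁) − e^(−β·d₂)) / (β·(d₂−d₁))
e^(−0.3×0.9) = 0.7634; e^(−0.3×3.9) = 0.3104
⟨n⟩ = 0.41 × (0.7634 − 0.3104) / (0.3 × 3) = 0.41 × 0.5033 = 0.2064

0.206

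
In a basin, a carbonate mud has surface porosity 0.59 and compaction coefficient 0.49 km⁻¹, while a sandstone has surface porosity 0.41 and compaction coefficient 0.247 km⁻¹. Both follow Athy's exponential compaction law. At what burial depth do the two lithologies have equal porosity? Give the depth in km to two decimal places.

1.50 km

Set n₀ₐ e^(−cₐZ) = n₀ᵦ e^(−cᵦZ) ⇒ ln(n₀ₐ/n₀ᵦ) = (cₐ − cᵦ)·Z
Z = ln(0.59/0.41) / (0.49 − 0.247) = 0.3640 / 0.243 = 1.498 km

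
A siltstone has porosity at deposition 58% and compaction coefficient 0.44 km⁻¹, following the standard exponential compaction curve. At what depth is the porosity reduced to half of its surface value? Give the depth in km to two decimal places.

n/n₀ = 1/2 ⇒ exp(−c·d) = 1/2 ⇒ d = ln(2) / c
d = 0.6931 / 0.44 = 1.575 km

1.58 km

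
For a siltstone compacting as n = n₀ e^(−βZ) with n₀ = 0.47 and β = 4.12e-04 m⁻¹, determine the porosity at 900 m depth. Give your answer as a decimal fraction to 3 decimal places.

0.324

Working in km (1 km = 1000 m; β in km⁻¹ = β in m⁻¹ × 1000):
n = n₀·exp(−β·Z) = 0.47 × exp(−0.412 × 0.9) = 0.47 × exp(−0.3708)
  = 0.47 × 0.6902 = 0.3244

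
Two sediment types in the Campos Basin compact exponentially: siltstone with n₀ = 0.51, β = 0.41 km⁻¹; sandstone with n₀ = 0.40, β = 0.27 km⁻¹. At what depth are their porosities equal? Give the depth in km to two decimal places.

1.74 km

Set n₀ₐ e^(−βₐz) = n₀ᵦ e^(−βᵦz) ⇒ ln(n₀ₐ/n₀ᵦ) = (βₐ − βᵦ)·z
z = ln(0.51/0.4) / (0.41 − 0.27) = 0.2429 / 0.14 = 1.735 km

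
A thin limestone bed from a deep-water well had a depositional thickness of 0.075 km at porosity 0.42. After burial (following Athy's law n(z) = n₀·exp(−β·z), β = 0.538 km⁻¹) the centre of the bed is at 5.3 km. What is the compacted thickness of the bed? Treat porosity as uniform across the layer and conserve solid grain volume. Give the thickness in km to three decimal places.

Porosity at 5.3 km: n = 0.42·exp(−0.538×5.3) = 0.0243
Solid-volume conservation: h(1−n) = h₀(1−n₀) ⇒ h = h₀·(1−n₀)/(1−n)
h = 0.075 × (1 − 0.42)/(1 − 0.0243) = 0.075 × 0.5944 = 0.0446 km

0.045 km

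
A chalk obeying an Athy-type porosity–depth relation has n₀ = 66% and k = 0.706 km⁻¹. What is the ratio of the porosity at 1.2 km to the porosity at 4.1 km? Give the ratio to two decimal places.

7.75

n(z₁)/n(z₂) = e^(−k·z₁)/e^(−k·z₂) = e^{k(z₂−z₁)}
= exp(0.706 × 2.9) = exp(2.047) = 7.7477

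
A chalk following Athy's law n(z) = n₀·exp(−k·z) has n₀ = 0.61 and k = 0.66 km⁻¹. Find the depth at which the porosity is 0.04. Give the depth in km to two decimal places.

Invert Athy's law: z = ln(n₀/n) / k
z = ln(0.61/0.04) / 0.66 = ln(15.25) / 0.66 = 2.7246 / 0.66 = 4.128 km

4.13 km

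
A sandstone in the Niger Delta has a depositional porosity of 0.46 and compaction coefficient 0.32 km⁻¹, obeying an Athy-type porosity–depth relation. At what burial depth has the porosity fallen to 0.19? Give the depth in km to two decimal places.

Invert Athy's law: Z = ln(φ₀/φ) / β
Z = ln(0.46/0.19) / 0.32 = ln(2.421) / 0.32 = 0.8842 / 0.32 = 2.763 km

2.76 km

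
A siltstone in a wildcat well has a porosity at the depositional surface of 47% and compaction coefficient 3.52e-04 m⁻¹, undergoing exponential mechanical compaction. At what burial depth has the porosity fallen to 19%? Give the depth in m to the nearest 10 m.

Working in km (1 km = 1000 m; β in km⁻¹ = β in m⁻¹ × 1000):
Invert Athy's law: Z = ln(n₀/n) / β
Z = ln(0.47/0.19) / 0.352 = ln(2.474) / 0.352 = 0.9057 / 0.352 = 2.573 km

2570 m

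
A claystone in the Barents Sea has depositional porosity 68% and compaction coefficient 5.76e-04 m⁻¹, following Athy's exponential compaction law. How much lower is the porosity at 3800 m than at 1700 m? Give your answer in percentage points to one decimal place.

Working in km (1 km = 1000 m; β in km⁻¹ = β in m⁻¹ × 1000):
phi(1.7) = 0.68·e^(−0.576×1.7) = 0.2554
phi(3.8) = 0.68·e^(−0.576×3.8) = 0.0762
Δphi = 0.2554 − 0.0762 = 0.1792

17.9 percentage points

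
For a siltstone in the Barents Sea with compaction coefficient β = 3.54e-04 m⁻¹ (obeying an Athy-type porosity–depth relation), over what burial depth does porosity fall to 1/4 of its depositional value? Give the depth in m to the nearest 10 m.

Working in km (1 km = 1000 m; β in km⁻¹ = β in m⁻¹ × 1000):
φ/φ₀ = 1/4 ⇒ exp(−β·d) = 1/4 ⇒ d = ln(4) / β
d = 1.3863 / 0.354 = 3.916 km

3920 m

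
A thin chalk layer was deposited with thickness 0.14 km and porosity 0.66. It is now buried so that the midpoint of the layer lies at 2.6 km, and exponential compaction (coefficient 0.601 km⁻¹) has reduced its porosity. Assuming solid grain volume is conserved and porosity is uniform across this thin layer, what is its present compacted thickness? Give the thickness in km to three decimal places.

Porosity at 2.6 km: phi = 0.66·exp(−0.601×2.6) = 0.1383
Solid-volume conservation: h(1−phi) = h₀(1−phi₀) ⇒ h = h₀·(1−phi₀)/(1−phi)
h = 0.14 × (1 − 0.66)/(1 − 0.1383) = 0.14 × 0.3946 = 0.0552 km

0.055 km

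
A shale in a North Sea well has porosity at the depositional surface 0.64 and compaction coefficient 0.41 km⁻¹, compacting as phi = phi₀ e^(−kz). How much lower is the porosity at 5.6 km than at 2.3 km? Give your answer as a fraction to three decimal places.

0.185

phi(2.3) = 0.64·e^(−0.41×2.3) = 0.2493
phi(5.6) = 0.64·e^(−0.41×5.6) = 0.0644
Δphi = 0.2493 − 0.0644 = 0.1848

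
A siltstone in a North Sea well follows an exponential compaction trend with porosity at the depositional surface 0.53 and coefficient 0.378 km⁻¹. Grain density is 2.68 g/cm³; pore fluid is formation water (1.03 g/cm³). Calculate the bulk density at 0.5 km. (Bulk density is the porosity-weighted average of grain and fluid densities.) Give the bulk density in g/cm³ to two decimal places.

1.96 g/cm³

Porosity at depth: phi = 0.53·exp(−0.378×0.5) = 0.53×0.8278 = 0.4387
Bulk density: ρ_b = (1−phi)ρ_g + phi·ρ_f = 0.5613×2.68 + 0.4387×1.03
       = 1.504 + 0.452 = 1.956 g/cm³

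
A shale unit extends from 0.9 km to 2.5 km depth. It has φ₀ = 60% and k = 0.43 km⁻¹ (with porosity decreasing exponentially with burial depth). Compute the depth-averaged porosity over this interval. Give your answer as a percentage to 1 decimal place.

⟨φ⟩ = (1/(z₂−z₁)) ∫ φ₀ e^(−kz) dz = φ₀·(e^(−k·z₁) − e^(−k·z₂)) / (k·(z₂−z₁))
e^(−0.43×0.9) = 0.6791; e^(−0.43×2.5) = 0.3413
⟨φ⟩ = 0.6 × (0.6791 − 0.3413) / (0.43 × 1.6) = 0.6 × 0.4910 = 0.2946

29.5%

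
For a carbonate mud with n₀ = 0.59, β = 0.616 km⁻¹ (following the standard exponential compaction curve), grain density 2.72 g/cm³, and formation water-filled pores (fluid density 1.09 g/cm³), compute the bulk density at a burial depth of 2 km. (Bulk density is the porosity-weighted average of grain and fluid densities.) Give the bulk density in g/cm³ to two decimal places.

2.44 g/cm³

Porosity at depth: n = 0.59·exp(−0.616×2) = 0.59×0.2917 = 0.1721
Bulk density: ρ_b = (1−n)ρ_g + n·ρ_f = 0.8279×2.72 + 0.1721×1.09
       = 2.252 + 0.188 = 2.439 g/cm³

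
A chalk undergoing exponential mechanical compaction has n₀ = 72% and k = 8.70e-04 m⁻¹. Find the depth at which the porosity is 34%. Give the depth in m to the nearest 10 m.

860 m

Working in km (1 km = 1000 m; k in km⁻¹ = k in m⁻¹ × 1000):
Invert Athy's law: z = ln(n₀/n) / k
z = ln(0.72/0.34) / 0.87 = ln(2.118) / 0.87 = 0.7503 / 0.87 = 0.862 km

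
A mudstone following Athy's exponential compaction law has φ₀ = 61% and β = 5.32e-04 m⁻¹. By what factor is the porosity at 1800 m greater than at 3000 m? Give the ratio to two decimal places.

1.89

Working in km (1 km = 1000 m; β in km⁻¹ = β in m⁻¹ × 1000):
φ(Z₁)/φ(Z₂) = e^(−β·Z₁)/e^(−β·Z₂) = e^{β(Z₂−Z₁)}
= exp(0.532 × 1.2) = exp(0.6384) = 1.8934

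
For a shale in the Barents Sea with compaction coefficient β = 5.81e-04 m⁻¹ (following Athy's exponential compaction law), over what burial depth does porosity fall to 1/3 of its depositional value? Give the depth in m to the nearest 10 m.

Working in km (1 km = 1000 m; β in km⁻¹ = β in m⁻¹ × 1000):
φ/φ₀ = 1/3 ⇒ exp(−β·Z) = 1/3 ⇒ Z = ln(3) / β
Z = 1.0986 / 0.581 = 1.891 km

1890 m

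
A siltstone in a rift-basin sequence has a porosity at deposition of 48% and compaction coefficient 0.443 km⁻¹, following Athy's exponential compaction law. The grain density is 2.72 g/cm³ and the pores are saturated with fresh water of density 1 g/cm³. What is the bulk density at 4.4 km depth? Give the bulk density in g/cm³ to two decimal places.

2.60 g/cm³

Porosity at depth: phi = 0.48·exp(−0.443×4.4) = 0.48×0.1424 = 0.0683
Bulk density: ρ_b = (1−phi)ρ_g + phi·ρ_f = 0.9317×2.72 + 0.0683×1
       = 2.534 + 0.068 = 2.602 g/cm³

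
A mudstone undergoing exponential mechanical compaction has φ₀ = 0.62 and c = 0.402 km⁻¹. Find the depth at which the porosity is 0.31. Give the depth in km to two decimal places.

1.72 km

Invert Athy's law: d = ln(φ₀/φ) / c
d = ln(0.62/0.31) / 0.402 = ln(2) / 0.402 = 0.6931 / 0.402 = 1.724 km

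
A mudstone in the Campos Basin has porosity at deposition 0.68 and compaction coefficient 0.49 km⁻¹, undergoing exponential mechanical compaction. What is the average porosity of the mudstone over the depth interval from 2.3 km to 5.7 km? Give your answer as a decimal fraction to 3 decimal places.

⟨φ⟩ = (1/(d₂−d₁)) ∫ φ₀ e^(−cd) dd = φ₀·(e^(−c·d₁) − e^(−c·d₂)) / (c·(d₂−d₁))
e^(−0.49×2.3) = 0.3240; e^(−0.49×5.7) = 0.0612
⟨φ⟩ = 0.68 × (0.3240 − 0.0612) / (0.49 × 3.4) = 0.68 × 0.1577 = 0.1073

0.107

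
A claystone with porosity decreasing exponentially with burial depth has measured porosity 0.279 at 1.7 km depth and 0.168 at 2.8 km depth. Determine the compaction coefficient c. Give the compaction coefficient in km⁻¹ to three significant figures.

Athy: φ(Z) = φ₀ e^(−cZ) ⇒ φ₁/φ₂ = e^{c(Z₂−Z₁)} ⇒ c = ln(φ₁/φ₂)/(Z₂−Z₁)
c = ln(0.279/0.168) / (2.8 − 1.7) = ln(1.661) / 1.1 = 0.5072 / 1.1 = 0.4611 km⁻¹

0.461 km⁻¹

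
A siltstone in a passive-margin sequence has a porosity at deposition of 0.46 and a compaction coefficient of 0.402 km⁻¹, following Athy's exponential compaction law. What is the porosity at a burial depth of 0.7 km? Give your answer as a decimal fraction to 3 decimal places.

0.347

phi = phi₀·exp(−c·d) = 0.46 × exp(−0.402 × 0.7) = 0.46 × exp(−0.2814)
  = 0.46 × 0.7547 = 0.3472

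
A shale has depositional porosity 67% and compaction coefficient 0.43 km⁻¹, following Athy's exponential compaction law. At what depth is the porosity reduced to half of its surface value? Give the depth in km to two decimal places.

1.61 km

n/n₀ = 1/2 ⇒ exp(−β·Z) = 1/2 ⇒ Z = ln(2) / β
Z = 0.6931 / 0.43 = 1.612 km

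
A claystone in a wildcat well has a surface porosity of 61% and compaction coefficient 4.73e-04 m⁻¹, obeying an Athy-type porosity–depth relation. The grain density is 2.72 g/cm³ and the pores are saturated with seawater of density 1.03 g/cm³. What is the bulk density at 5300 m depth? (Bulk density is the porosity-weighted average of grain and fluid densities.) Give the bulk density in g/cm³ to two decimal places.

2.64 g/cm³

Working in km (1 km = 1000 m; k in km⁻¹ = k in m⁻¹ × 1000):
Porosity at depth: φ = 0.61·exp(−0.473×5.3) = 0.61×0.0815 = 0.0497
Bulk density: ρ_b = (1−φ)ρ_g + φ·ρ_f = 0.9503×2.72 + 0.0497×1.03
       = 2.585 + 0.051 = 2.636 g/cm³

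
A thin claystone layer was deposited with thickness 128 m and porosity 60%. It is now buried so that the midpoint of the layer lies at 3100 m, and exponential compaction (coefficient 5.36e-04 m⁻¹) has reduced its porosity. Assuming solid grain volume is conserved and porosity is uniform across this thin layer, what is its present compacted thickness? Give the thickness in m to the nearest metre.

Working in km (1 km = 1000 m; k in km⁻¹ = k in m⁻¹ × 1000):
Porosity at 3.1 km: phi = 0.6·exp(−0.536×3.1) = 0.1139
Solid-volume conservation: h(1−phi) = h₀(1−phi₀) ⇒ h = h₀·(1−phi₀)/(1−phi)
h = 0.128 × (1 − 0.6)/(1 − 0.1139) = 0.128 × 0.4514 = 0.0578 km

58 m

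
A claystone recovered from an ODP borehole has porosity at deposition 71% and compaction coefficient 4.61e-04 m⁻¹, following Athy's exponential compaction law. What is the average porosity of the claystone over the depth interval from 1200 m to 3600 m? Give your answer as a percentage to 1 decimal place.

Working in km (1 km = 1000 m; β in km⁻¹ = β in m⁻¹ × 1000):
⟨n⟩ = (1/(z₂−z₁)) ∫ n₀ e^(−βz) dz = n₀·(e^(−β·z₁) − e^(−β·z₂)) / (β·(z₂−z₁))
e^(−0.461×1.2) = 0.5751; e^(−0.461×3.6) = 0.1902
⟨n⟩ = 0.71 × (0.5751 − 0.1902) / (0.461 × 2.4) = 0.71 × 0.3479 = 0.2470

24.7%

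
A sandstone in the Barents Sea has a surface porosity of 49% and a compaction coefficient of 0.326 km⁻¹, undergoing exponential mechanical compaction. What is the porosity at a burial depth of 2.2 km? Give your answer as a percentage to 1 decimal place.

23.9%

φ = φ₀·exp(−c·Z) = 0.49 × exp(−0.326 × 2.2) = 0.49 × exp(−0.7172)
  = 0.49 × 0.4881 = 0.2392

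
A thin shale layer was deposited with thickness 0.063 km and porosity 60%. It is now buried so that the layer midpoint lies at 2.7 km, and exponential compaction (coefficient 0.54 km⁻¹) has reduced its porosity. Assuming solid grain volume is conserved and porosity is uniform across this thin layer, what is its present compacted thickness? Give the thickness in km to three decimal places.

Porosity at 2.7 km: n = 0.6·exp(−0.54×2.7) = 0.1396
Solid-volume conservation: h(1−n) = h₀(1−n₀) ⇒ h = h₀·(1−n₀)/(1−n)
h = 0.063 × (1 − 0.6)/(1 − 0.1396) = 0.063 × 0.4649 = 0.0293 km

0.029 km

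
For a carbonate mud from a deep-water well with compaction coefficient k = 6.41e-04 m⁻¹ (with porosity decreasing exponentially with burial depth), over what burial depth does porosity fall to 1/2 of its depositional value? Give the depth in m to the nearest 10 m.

1080 m

Working in km (1 km = 1000 m; k in km⁻¹ = k in m⁻¹ × 1000):
φ/φ₀ = 1/2 ⇒ exp(−k·z) = 1/2 ⇒ z = ln(2) / k
z = 0.6931 / 0.641 = 1.081 km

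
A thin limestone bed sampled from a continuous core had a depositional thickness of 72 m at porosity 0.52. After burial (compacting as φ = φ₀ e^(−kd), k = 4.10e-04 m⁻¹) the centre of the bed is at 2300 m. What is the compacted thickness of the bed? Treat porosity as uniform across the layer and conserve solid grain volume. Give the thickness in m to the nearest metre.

43 m

Working in km (1 km = 1000 m; k in km⁻¹ = k in m⁻¹ × 1000):
Porosity at 2.3 km: φ = 0.52·exp(−0.41×2.3) = 0.2025
Solid-volume conservation: h(1−φ) = h₀(1−φ₀) ⇒ h = h₀·(1−φ₀)/(1−φ)
h = 0.072 × (1 − 0.52)/(1 − 0.2025) = 0.072 × 0.6019 = 0.0433 km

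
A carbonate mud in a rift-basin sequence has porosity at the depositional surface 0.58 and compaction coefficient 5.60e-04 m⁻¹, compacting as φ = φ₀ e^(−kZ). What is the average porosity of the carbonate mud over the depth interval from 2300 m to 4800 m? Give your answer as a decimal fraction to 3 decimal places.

Working in km (1 km = 1000 m; k in km⁻¹ = k in m⁻¹ × 1000):
⟨φ⟩ = (1/(Z₂−Z₁)) ∫ φ₀ e^(−kZ) dZ = φ₀·(e^(−k·Z₁) − e^(−k·Z₂)) / (k·(Z₂−Z₁))
e^(−0.56×2.3) = 0.2758; e^(−0.56×4.8) = 0.0680
⟨φ⟩ = 0.58 × (0.2758 − 0.0680) / (0.56 × 2.5) = 0.58 × 0.1484 = 0.0861

0.086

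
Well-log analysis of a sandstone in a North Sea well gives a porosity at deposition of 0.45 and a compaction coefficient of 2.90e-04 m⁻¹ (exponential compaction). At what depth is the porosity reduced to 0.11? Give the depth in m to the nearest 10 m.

Working in km (1 km = 1000 m; c in km⁻¹ = c in m⁻¹ × 1000):
Invert Athy's law: Z = ln(phi₀/phi) / c
Z = ln(0.45/0.11) / 0.29 = ln(4.091) / 0.29 = 1.4088 / 0.29 = 4.858 km

4860 m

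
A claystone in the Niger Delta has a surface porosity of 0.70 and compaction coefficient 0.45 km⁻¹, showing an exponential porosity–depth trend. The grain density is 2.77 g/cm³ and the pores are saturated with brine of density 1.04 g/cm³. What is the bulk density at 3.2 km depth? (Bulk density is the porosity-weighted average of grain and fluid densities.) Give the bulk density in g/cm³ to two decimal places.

Porosity at depth: φ = 0.7·exp(−0.45×3.2) = 0.7×0.2369 = 0.1658
Bulk density: ρ_b = (1−φ)ρ_g + φ·ρ_f = 0.8342×2.77 + 0.1658×1.04
       = 2.311 + 0.172 = 2.483 g/cm³

2.48 g/cm³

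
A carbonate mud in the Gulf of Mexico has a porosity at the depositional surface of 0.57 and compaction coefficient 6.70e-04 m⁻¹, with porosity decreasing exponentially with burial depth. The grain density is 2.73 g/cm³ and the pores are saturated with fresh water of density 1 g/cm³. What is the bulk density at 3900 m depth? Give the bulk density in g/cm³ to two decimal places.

Working in km (1 km = 1000 m; c in km⁻¹ = c in m⁻¹ × 1000):
Porosity at depth: φ = 0.57·exp(−0.67×3.9) = 0.57×0.0733 = 0.0418
Bulk density: ρ_b = (1−φ)ρ_g + φ·ρ_f = 0.9582×2.73 + 0.0418×1
       = 2.616 + 0.042 = 2.658 g/cm³

2.66 g/cm³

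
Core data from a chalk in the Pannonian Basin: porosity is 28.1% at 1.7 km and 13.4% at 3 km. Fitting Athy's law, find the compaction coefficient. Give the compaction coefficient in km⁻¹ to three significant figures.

Athy: n(z) = n₀ e^(−kz) ⇒ n₁/n₂ = e^{k(z₂−z₁)} ⇒ k = ln(n₁/n₂)/(z₂−z₁)
k = ln(0.281/0.134) / (3 − 1.7) = ln(2.097) / 1.3 = 0.7405 / 1.3 = 0.5696 km⁻¹

0.570 km⁻¹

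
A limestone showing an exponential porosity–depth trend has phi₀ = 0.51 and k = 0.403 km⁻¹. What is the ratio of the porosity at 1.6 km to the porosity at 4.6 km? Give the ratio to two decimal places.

phi(Z₁)/phi(Z₂) = e^(−k·Z₁)/e^(−k·Z₂) = e^{k(Z₂−Z₁)}
= exp(0.403 × 3) = exp(1.209) = 3.3501

3.35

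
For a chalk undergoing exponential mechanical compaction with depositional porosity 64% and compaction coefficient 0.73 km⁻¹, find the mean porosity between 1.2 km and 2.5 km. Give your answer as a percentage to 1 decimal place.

17.2%

⟨φ⟩ = (1/(d₂−d₁)) ∫ φ₀ e^(−cd) dd = φ₀·(e^(−c·d₁) − e^(−c·d₂)) / (c·(d₂−d₁))
e^(−0.73×1.2) = 0.4164; e^(−0.73×2.5) = 0.1612
⟨φ⟩ = 0.64 × (0.4164 − 0.1612) / (0.73 × 1.3) = 0.64 × 0.2689 = 0.1721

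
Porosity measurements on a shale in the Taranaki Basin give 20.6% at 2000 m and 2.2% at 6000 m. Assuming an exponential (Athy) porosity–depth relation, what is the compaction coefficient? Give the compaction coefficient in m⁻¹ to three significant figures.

0.000559 m⁻¹

Working in km (1 km = 1000 m; β in km⁻¹ = β in m⁻¹ × 1000):
Athy: φ(z) = φ₀ e^(−βz) ⇒ φ₁/φ₂ = e^{β(z₂−z₁)} ⇒ β = ln(φ₁/φ₂)/(z₂−z₁)
β = ln(0.206/0.022) / (6 − 2) = ln(9.364) / 4 = 2.2368 / 4 = 0.5592 km⁻¹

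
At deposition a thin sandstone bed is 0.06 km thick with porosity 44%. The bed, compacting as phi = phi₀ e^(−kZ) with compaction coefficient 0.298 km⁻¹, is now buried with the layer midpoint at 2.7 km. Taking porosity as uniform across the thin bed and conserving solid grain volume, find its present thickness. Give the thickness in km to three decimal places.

Porosity at 2.7 km: phi = 0.44·exp(−0.298×2.7) = 0.1968
Solid-volume conservation: h(1−phi) = h₀(1−phi₀) ⇒ h = h₀·(1−phi₀)/(1−phi)
h = 0.06 × (1 − 0.44)/(1 − 0.1968) = 0.06 × 0.6972 = 0.0418 km

0.042 km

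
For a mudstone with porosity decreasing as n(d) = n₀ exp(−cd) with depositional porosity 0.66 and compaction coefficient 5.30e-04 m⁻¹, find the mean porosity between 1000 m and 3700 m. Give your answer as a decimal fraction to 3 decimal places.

Working in km (1 km = 1000 m; c in km⁻¹ = c in m⁻¹ × 1000):
⟨n⟩ = (1/(d₂−d₁)) ∫ n₀ e^(−cd) dd = n₀·(e^(−c·d₁) − e^(−c·d₂)) / (c·(d₂−d₁))
e^(−0.53×1) = 0.5886; e^(−0.53×3.7) = 0.1407
⟨n⟩ = 0.66 × (0.5886 − 0.1407) / (0.53 × 2.7) = 0.66 × 0.3130 = 0.2066

0.207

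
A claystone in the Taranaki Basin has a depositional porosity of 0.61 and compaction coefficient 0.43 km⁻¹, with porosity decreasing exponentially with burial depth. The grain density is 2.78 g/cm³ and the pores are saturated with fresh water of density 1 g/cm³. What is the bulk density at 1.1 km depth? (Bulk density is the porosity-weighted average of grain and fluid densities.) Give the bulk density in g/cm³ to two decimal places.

2.10 g/cm³

Porosity at depth: φ = 0.61·exp(−0.43×1.1) = 0.61×0.6231 = 0.3801
Bulk density: ρ_b = (1−φ)ρ_g + φ·ρ_f = 0.6199×2.78 + 0.3801×1
       = 1.723 + 0.380 = 2.103 g/cm³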